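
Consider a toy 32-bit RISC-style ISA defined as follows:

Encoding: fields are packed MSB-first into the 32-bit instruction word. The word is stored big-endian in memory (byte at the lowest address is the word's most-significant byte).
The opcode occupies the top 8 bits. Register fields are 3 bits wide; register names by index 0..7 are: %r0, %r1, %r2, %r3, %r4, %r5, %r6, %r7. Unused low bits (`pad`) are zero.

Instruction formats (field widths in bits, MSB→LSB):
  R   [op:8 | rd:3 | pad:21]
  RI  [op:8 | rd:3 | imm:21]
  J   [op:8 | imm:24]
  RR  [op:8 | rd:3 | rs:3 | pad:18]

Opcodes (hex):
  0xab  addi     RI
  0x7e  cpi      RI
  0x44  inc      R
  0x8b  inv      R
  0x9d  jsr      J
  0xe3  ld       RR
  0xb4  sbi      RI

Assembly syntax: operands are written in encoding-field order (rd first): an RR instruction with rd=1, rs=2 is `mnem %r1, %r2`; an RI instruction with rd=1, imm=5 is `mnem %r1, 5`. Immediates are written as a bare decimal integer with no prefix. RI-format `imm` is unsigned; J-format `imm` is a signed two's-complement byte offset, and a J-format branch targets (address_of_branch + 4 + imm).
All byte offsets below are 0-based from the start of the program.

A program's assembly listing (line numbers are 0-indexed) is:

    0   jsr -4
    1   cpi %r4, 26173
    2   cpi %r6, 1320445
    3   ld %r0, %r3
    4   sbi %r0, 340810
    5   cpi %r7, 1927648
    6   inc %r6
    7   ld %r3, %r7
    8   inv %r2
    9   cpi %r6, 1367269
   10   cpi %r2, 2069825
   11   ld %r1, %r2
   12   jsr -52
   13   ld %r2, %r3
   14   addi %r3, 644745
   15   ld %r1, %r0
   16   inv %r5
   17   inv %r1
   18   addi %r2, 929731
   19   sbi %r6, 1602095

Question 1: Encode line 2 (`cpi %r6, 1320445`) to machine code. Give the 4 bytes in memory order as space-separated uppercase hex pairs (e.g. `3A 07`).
7E D4 25 FD

L2: cpi op=0x7e:8|rd=6:3|imm=1320445:21 ⇒ 0x7ed425fd ⇒ big 7e d4 25 fd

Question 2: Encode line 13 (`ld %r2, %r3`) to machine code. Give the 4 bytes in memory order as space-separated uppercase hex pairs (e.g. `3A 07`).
E3 4C 00 00

line 13 (ld): pack op=0xe3:8|rd=2:3|rs=3:3|pad=0:18 = 0xe34c0000; big→ e3 4c 00 00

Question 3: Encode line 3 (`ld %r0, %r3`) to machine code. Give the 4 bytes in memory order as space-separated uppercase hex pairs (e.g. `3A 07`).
E3 0C 00 00

L3: ld op=0xe3:8|rd=0:3|rs=3:3|pad=0:18 ⇒ 0xe30c0000 ⇒ big e3 0c 00 00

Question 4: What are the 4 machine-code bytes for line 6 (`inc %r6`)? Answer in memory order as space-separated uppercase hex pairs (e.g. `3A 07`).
44 C0 00 00

line 6 (inc): pack op=0x44:8|rd=6:3|pad=0:21 = 0x44c00000; big→ 44 c0 00 00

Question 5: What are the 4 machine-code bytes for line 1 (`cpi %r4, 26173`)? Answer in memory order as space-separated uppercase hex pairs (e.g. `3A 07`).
7E 80 66 3D

L1: cpi op=0x7e:8|rd=4:3|imm=26173:21 ⇒ 0x7e80663d ⇒ big 7e 80 66 3d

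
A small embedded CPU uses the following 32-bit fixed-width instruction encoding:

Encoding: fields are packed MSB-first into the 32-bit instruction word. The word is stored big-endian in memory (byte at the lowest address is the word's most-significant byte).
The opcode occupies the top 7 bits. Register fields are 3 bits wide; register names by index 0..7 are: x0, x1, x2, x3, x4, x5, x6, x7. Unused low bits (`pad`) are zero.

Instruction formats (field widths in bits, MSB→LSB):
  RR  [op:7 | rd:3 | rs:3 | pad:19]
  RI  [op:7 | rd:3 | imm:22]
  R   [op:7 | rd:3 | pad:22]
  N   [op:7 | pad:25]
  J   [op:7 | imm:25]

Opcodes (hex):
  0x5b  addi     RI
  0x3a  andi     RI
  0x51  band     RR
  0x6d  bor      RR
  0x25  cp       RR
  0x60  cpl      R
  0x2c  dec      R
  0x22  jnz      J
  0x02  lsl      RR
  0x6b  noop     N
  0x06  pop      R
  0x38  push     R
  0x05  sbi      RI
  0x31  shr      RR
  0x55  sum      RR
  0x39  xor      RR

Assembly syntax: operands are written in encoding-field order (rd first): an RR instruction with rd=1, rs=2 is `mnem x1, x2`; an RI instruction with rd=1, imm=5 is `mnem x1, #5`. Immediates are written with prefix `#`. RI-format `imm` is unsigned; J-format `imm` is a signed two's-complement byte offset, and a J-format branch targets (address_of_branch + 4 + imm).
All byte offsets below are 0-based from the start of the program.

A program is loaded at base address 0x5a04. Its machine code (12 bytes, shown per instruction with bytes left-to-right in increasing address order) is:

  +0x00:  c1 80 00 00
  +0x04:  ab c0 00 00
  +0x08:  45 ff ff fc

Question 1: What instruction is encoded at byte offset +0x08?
jnz #-4

[08] 45 ff ff fc → 0x45fffffc
  op=0x45fffffc>>25=0x22 ⇒ jnz (J)
  imm@[24:0]=0x1fffffc (s25→-4) ⇒ #-4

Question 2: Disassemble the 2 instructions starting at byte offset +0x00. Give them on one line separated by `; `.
cpl x6; sum x7, x0

off 0x00: read c1 80 00 00 as big → 0xc1800000
  op=0xc1800000>>25=0x60 ⇒ cpl (R)
  rd: (w>>22)&0x7=0x6 → x6
off 0x04: read ab c0 00 00 as big → 0xabc00000
  op=0xabc00000>>25=0x55 ⇒ sum (RR)
  rd: (w>>22)&0x7=0x7 → x7
  rs: (w>>19)&0x7=0x0 → x0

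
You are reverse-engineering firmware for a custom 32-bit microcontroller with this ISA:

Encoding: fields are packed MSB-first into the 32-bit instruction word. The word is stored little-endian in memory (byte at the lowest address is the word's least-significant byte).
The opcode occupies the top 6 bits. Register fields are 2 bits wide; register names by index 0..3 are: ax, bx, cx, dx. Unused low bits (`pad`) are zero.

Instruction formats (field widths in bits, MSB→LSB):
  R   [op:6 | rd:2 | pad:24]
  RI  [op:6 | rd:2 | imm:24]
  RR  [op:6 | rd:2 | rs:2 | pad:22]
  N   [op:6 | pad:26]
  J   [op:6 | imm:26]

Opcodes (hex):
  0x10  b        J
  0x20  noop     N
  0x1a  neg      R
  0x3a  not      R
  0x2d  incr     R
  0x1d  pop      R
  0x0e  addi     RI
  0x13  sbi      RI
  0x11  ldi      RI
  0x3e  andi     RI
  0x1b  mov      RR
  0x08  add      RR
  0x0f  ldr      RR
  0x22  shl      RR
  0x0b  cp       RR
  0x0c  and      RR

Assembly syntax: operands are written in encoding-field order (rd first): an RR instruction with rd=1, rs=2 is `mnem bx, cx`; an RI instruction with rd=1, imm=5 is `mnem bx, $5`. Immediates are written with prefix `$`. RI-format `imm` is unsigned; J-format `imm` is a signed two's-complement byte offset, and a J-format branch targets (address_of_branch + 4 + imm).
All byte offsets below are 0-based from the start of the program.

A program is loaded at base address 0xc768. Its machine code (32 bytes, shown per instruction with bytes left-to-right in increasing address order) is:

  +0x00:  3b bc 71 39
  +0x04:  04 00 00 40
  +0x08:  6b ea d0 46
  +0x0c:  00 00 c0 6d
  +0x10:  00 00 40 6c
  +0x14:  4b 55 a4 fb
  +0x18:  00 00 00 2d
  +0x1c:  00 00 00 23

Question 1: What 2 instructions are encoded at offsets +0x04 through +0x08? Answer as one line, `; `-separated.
+0x04: 04 00 00 40 ⇒ word 0x40000004 (little)
  op=0x40000004>>26=0x10 ⇒ b (J)
  [25:0] imm=4 = $4
+0x08: 6b ea d0 46 ⇒ word 0x46d0ea6b (little)
  op=0x46d0ea6b>>26=0x11 ⇒ ldi (RI)
  [25:24] rd=2 = cx
  [23:0] imm=13691499 = $13691499

b $4; ldi cx, $13691499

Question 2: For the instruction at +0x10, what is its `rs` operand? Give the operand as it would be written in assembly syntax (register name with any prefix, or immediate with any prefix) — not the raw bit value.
[10] 00 00 40 6c → 0x6c400000
  top 6b → 0x1b → mov [RR]
  [25:24] rd=0 = ax
  [23:22] rs=1 = bx

bx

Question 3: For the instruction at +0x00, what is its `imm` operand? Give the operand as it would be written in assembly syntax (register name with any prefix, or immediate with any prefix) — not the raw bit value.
$7453755

[00] 3b bc 71 39 → 0x3971bc3b
  op=0x3971bc3b>>26=0xe ⇒ addi (RI)
  rd: (w>>24)&0x3=0x1 → bx
  imm: (w>>0)&0xffffff=0x71bc3b → $7453755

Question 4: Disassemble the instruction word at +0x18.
@+18  little-endian(00 00 00 2d) = 0x2d000000
  opcode bits[31:26]=0xb: cp/RR
  rd: (w>>24)&0x3=0x1 → bx
  rs: (w>>22)&0x3=0x0 → ax

cp bx, ax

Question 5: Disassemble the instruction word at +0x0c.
[0c] 00 00 c0 6d → 0x6dc00000
  opcode bits[31:26]=0x1b: mov/RR
  rd: (w>>24)&0x3=0x1 → bx
  rs: (w>>22)&0x3=0x3 → dx

mov bx, dx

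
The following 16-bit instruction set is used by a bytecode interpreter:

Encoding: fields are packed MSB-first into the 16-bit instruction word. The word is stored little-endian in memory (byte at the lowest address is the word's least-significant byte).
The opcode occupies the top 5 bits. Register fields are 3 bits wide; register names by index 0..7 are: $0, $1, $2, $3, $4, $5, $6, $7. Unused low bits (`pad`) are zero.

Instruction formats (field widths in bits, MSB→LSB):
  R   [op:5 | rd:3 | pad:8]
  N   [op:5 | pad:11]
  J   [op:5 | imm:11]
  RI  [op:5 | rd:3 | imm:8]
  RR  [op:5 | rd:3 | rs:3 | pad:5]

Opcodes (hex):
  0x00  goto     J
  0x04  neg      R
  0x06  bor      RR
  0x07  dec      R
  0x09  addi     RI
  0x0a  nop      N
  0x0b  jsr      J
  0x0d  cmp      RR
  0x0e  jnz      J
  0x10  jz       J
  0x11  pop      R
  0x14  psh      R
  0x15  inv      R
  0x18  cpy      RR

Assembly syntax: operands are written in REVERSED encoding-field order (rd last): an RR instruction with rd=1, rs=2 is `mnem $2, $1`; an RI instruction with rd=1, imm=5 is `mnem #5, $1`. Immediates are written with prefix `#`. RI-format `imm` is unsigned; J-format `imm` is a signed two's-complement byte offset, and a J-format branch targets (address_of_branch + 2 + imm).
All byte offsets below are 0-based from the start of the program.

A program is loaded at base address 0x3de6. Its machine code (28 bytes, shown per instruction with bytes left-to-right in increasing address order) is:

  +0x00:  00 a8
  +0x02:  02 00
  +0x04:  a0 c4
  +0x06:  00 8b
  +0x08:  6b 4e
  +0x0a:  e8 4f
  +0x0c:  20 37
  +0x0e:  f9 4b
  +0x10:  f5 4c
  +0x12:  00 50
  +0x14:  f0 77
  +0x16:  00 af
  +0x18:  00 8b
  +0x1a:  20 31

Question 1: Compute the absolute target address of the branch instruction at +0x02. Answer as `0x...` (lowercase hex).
0x3dec

@+02  little-endian(02 00) = 0x0002
  opcode bits[15:11]=0x0: goto/J
  imm: (w>>0)&0x7ff=0x2 → #2
  target = base 0x3de6 + off 0x02 + 2 + imm 2 = 0x3dec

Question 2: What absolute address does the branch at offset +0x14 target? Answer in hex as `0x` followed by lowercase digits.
0x3dec

off 0x14: read f0 77 as little → 0x77f0
  op=0x77f0>>11=0xe ⇒ jnz (J)
  [10:0] imm=2032 (s11→-16) = #-16
  target = base 0x3de6 + off 0x14 + 2 + imm -16 = 0x3dec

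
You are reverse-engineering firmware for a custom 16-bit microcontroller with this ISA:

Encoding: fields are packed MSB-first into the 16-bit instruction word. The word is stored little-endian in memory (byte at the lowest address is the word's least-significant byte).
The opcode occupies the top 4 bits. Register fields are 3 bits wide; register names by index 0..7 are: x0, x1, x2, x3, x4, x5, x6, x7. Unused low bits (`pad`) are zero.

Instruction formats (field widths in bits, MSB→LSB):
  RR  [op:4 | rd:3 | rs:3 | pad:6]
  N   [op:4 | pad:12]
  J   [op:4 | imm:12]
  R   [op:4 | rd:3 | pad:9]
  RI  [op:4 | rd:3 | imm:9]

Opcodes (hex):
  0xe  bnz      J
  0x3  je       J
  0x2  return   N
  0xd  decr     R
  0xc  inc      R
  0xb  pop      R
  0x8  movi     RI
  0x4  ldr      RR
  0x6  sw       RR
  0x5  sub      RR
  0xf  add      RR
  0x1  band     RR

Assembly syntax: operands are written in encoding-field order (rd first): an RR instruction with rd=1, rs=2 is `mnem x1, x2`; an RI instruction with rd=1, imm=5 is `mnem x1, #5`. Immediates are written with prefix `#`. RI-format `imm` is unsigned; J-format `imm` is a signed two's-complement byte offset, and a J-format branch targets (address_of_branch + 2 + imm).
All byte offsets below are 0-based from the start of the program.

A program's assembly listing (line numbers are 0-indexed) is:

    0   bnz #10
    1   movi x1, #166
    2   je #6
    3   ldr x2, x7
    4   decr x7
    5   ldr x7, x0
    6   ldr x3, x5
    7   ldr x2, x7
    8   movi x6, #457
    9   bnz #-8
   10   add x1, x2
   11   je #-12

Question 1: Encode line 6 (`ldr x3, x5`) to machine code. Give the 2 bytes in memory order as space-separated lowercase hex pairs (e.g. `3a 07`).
40 47

line 6 (ldr): pack op=0x4:4|rd=3:3|rs=5:3|pad=0:6 = 0x4740; little→ 40 47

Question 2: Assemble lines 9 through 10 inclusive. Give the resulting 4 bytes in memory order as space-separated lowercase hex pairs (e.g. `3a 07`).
f8 ef 80 f2

L9: bnz op=0xe:4|imm=-8:12 ⇒ 0xeff8 ⇒ little f8 ef
L10: add op=0xf:4|rd=1:3|rs=2:3|pad=0:6 ⇒ 0xf280 ⇒ little 80 f2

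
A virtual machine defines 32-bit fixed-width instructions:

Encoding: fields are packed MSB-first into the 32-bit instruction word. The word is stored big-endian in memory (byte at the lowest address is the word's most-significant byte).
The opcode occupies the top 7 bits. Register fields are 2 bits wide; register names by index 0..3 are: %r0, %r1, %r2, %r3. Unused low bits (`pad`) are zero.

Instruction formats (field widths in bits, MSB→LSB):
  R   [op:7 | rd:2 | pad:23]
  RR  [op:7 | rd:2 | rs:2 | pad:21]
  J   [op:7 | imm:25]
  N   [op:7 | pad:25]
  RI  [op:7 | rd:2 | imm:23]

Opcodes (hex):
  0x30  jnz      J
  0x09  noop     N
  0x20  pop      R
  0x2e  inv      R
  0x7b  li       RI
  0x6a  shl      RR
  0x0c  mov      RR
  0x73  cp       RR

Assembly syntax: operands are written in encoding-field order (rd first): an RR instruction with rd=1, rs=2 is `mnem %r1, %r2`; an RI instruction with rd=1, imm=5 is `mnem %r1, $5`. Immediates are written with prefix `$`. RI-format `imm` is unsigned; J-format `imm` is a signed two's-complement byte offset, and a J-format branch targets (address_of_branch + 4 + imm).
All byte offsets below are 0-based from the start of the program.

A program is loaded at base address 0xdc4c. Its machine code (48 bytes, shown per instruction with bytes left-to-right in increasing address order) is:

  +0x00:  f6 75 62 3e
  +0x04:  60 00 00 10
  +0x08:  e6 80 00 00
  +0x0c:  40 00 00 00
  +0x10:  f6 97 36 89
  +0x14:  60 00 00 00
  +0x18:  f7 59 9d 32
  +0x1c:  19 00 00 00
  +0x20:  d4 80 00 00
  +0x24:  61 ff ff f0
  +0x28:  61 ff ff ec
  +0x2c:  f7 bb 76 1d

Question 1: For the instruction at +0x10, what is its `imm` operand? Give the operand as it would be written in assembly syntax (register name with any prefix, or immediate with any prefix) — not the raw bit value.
$1521289

[10] f6 97 36 89 → 0xf6973689
  op=0xf6973689>>25=0x7b ⇒ li (RI)
  rd@[24:23]=0x1 ⇒ %r1
  imm@[22:0]=0x173689 ⇒ $1521289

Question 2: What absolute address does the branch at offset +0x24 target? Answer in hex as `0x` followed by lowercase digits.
0xdc64

@+24  big-endian(61 ff ff f0) = 0x61fffff0
  op=0x61fffff0>>25=0x30 ⇒ jnz (J)
  [24:0] imm=33554416 (s25→-16) = $-16
  target = base 0xdc4c + off 0x24 + 4 + imm -16 = 0xdc64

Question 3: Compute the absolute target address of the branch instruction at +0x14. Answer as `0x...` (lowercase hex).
+0x14: 60 00 00 00 ⇒ word 0x60000000 (big)
  top 7b → 0x30 → jnz [J]
  [24:0] imm=0 = $0
  target = base 0xdc4c + off 0x14 + 4 + imm 0 = 0xdc64

0xdc64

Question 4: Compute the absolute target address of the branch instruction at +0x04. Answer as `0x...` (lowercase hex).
+0x04: 60 00 00 10 ⇒ word 0x60000010 (big)
  op=0x60000010>>25=0x30 ⇒ jnz (J)
  imm@[24:0]=0x10 ⇒ $16
  target = base 0xdc4c + off 0x04 + 4 + imm 16 = 0xdc64

0xdc64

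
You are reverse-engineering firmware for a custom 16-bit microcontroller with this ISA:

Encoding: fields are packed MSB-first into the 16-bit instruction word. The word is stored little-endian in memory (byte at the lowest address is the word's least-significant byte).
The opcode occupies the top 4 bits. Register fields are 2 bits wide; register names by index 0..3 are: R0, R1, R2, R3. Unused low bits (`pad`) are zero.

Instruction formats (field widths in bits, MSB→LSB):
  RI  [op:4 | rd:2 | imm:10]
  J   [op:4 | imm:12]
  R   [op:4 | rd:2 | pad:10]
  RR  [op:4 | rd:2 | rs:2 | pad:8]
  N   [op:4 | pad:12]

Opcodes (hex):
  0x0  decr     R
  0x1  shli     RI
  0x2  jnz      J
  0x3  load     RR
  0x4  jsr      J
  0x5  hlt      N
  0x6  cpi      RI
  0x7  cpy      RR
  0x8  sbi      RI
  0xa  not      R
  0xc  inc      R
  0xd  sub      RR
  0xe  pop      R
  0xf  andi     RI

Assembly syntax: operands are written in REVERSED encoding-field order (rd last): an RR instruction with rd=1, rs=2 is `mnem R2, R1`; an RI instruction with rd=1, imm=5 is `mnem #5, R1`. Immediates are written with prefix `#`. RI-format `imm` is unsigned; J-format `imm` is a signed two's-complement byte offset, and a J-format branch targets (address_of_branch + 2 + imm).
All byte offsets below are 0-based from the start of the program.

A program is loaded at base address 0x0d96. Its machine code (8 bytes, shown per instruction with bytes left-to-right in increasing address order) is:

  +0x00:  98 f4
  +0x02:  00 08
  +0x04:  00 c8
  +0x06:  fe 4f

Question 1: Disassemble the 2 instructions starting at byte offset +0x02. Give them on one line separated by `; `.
+0x02: 00 08 ⇒ word 0x0800 (little)
  top 4b → 0x0 → decr [R]
  [11:10] rd=2 = R2
+0x04: 00 c8 ⇒ word 0xc800 (little)
  top 4b → 0xc → inc [R]
  [11:10] rd=2 = R2

decr R2; inc R2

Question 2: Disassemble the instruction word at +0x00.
@+00  little-endian(98 f4) = 0xf498
  top 4b → 0xf → andi [RI]
  rd@[11:10]=0x1 ⇒ R1
  imm@[9:0]=0x98 ⇒ #152

andi #152, R1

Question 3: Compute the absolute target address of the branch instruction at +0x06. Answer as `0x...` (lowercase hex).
[06] fe 4f → 0x4ffe
  op=0x4ffe>>12=0x4 ⇒ jsr (J)
  [11:0] imm=4094 (s12→-2) = #-2
  target = base 0x0d96 + off 0x06 + 2 + imm -2 = 0x0d9c

0x0d9c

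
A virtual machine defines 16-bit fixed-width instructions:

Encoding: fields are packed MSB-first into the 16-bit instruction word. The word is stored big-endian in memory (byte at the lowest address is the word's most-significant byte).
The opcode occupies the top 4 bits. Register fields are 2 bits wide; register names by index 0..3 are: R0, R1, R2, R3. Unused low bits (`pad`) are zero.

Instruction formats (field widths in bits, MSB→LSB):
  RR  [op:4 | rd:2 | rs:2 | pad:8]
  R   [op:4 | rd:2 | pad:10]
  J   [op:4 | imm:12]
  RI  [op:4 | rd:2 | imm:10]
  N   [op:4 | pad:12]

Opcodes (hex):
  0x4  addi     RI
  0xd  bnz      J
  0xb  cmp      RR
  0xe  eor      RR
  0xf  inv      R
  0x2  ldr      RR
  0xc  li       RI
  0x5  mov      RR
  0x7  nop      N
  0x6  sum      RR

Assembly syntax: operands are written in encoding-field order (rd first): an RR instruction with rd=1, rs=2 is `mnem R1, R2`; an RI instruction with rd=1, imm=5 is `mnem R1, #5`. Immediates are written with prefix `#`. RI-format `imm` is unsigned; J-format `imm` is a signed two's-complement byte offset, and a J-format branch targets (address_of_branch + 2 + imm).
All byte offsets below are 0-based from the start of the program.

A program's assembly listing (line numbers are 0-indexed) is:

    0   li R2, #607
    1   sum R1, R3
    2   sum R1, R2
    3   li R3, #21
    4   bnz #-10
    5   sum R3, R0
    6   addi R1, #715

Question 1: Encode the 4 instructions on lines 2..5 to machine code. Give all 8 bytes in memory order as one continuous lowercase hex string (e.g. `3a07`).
L2: sum op=0x6:4|rd=1:2|rs=2:2|pad=0:8 ⇒ 0x6600 ⇒ big 66 00
L3: li op=0xc:4|rd=3:2|imm=21:10 ⇒ 0xcc15 ⇒ big cc 15
L4: bnz op=0xd:4|imm=-10:12 ⇒ 0xdff6 ⇒ big df f6
L5: sum op=0x6:4|rd=3:2|rs=0:2|pad=0:8 ⇒ 0x6c00 ⇒ big 6c 00

6600cc15dff66c00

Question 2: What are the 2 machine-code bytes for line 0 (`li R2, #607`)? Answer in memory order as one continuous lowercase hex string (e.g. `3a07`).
ca5f

line 0 (li): pack op=0xc:4|rd=2:2|imm=607:10 = 0xca5f; big→ ca 5f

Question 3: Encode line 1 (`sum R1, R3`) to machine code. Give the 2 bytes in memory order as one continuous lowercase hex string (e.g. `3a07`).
6700

L1: sum op=0x6:4|rd=1:2|rs=3:2|pad=0:8 ⇒ 0x6700 ⇒ big 67 00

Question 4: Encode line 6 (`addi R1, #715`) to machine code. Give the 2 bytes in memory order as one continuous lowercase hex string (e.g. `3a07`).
46cb

L6: addi op=0x4:4|rd=1:2|imm=715:10 ⇒ 0x46cb ⇒ big 46 cb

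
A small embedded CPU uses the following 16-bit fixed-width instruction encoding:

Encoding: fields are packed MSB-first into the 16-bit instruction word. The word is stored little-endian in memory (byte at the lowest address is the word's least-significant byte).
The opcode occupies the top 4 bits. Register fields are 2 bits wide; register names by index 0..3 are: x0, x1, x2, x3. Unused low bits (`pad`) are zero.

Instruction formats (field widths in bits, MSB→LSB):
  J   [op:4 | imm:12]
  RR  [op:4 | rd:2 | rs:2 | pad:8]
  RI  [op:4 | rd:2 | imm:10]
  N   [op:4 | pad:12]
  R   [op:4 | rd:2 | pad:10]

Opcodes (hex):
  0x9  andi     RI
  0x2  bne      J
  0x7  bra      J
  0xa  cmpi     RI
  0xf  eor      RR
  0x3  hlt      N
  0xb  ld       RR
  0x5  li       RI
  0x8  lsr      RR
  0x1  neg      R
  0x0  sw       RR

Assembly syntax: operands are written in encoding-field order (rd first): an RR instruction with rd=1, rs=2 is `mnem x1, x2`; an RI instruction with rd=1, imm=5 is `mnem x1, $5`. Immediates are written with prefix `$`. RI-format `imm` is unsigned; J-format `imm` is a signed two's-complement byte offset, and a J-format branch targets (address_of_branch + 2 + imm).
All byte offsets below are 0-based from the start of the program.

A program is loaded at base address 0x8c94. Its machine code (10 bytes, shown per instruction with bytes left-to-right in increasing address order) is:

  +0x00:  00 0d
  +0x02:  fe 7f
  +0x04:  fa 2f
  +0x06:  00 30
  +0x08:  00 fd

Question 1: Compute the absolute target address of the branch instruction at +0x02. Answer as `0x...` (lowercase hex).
@+02  little-endian(fe 7f) = 0x7ffe
  opcode bits[15:12]=0x7: bra/J
  imm@[11:0]=0xffe (s12→-2) ⇒ $-2
  target = base 0x8c94 + off 0x02 + 2 + imm -2 = 0x8c96

0x8c96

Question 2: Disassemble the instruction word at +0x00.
sw x3, x1

+0x00: 00 0d ⇒ word 0x0d00 (little)
  top 4b → 0x0 → sw [RR]
  rd: (w>>10)&0x3=0x3 → x3
  rs: (w>>8)&0x3=0x1 → x1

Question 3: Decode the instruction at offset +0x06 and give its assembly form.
off 0x06: read 00 30 as little → 0x3000
  opcode bits[15:12]=0x3: hlt/N

hlt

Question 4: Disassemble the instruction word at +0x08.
eor x3, x1

[08] 00 fd → 0xfd00
  opcode bits[15:12]=0xf: eor/RR
  rd@[11:10]=0x3 ⇒ x3
  rs@[9:8]=0x1 ⇒ x1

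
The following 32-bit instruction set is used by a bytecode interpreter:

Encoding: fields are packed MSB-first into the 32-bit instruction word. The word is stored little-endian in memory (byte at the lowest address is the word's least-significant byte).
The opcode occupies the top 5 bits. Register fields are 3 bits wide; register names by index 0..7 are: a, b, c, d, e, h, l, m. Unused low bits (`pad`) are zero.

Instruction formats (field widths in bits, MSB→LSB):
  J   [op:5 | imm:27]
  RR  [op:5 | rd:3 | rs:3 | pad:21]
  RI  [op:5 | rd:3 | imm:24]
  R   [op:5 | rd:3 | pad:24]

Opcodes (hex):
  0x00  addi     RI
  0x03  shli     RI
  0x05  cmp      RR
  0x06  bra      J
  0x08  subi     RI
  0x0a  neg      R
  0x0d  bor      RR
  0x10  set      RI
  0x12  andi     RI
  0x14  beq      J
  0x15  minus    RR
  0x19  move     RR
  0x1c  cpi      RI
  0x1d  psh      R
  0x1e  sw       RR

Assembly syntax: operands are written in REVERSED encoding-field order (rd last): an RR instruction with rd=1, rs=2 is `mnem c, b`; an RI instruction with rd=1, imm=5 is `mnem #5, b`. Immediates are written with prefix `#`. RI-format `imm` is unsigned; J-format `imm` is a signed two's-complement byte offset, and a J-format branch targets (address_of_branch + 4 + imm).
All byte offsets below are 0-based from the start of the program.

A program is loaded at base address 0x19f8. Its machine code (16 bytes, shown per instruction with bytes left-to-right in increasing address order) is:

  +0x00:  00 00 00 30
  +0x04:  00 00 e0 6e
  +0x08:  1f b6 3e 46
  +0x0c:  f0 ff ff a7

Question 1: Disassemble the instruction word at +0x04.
[04] 00 00 e0 6e → 0x6ee00000
  top 5b → 0xd → bor [RR]
  [26:24] rd=6 = l
  [23:21] rs=7 = m

bor m, l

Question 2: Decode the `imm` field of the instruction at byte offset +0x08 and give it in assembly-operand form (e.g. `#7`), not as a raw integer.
#4109855

[08] 1f b6 3e 46 → 0x463eb61f
  opcode bits[31:27]=0x8: subi/RI
  rd: (w>>24)&0x7=0x6 → l
  imm: (w>>0)&0xffffff=0x3eb61f → #4109855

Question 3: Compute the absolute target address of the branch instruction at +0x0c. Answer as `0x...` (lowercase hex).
@+0c  little-endian(f0 ff ff a7) = 0xa7fffff0
  opcode bits[31:27]=0x14: beq/J
  imm@[26:0]=0x7fffff0 (s27→-16) ⇒ #-16
  target = base 0x19f8 + off 0x0c + 4 + imm -16 = 0x19f8

0x19f8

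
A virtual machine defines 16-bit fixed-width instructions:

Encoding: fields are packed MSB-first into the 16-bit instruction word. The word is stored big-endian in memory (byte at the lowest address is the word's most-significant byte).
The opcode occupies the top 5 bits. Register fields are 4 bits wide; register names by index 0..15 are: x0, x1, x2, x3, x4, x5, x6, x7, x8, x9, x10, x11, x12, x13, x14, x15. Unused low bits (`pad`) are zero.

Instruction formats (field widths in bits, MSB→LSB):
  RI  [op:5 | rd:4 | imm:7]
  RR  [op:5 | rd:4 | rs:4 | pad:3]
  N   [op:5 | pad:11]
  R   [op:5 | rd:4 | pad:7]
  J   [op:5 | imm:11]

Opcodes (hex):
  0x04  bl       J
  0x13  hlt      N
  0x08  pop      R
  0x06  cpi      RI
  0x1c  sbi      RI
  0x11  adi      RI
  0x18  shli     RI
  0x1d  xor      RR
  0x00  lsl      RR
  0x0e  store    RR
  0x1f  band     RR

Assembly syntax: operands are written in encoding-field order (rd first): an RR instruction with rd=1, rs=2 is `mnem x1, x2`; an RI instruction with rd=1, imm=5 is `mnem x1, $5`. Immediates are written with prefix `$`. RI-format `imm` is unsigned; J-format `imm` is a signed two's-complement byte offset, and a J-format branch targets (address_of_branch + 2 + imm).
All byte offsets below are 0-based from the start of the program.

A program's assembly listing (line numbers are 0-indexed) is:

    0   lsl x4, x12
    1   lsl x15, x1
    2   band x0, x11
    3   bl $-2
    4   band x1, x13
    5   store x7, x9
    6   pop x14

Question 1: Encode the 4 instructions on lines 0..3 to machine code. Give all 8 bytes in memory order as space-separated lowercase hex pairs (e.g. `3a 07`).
02 60 07 88 f8 58 27 fe

L0: lsl op=0x0:5|rd=4:4|rs=12:4|pad=0:3 ⇒ 0x0260 ⇒ big 02 60
L1: lsl op=0x0:5|rd=15:4|rs=1:4|pad=0:3 ⇒ 0x0788 ⇒ big 07 88
L2: band op=0x1f:5|rd=0:4|rs=11:4|pad=0:3 ⇒ 0xf858 ⇒ big f8 58
L3: bl op=0x4:5|imm=-2:11 ⇒ 0x27fe ⇒ big 27 fe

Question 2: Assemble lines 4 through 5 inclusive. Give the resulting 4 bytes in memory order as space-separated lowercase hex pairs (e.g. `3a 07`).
4. band fields op=0x1f:5|rd=1:4|rs=13:4|pad=0:3 → word f8e8h → f8 e8
5. store fields op=0xe:5|rd=7:4|rs=9:4|pad=0:3 → word 73c8h → 73 c8

f8 e8 73 c8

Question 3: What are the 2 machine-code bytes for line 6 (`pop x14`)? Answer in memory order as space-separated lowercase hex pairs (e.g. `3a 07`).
6. pop fields op=0x8:5|rd=14:4|pad=0:7 → word 4700h → 47 00

47 00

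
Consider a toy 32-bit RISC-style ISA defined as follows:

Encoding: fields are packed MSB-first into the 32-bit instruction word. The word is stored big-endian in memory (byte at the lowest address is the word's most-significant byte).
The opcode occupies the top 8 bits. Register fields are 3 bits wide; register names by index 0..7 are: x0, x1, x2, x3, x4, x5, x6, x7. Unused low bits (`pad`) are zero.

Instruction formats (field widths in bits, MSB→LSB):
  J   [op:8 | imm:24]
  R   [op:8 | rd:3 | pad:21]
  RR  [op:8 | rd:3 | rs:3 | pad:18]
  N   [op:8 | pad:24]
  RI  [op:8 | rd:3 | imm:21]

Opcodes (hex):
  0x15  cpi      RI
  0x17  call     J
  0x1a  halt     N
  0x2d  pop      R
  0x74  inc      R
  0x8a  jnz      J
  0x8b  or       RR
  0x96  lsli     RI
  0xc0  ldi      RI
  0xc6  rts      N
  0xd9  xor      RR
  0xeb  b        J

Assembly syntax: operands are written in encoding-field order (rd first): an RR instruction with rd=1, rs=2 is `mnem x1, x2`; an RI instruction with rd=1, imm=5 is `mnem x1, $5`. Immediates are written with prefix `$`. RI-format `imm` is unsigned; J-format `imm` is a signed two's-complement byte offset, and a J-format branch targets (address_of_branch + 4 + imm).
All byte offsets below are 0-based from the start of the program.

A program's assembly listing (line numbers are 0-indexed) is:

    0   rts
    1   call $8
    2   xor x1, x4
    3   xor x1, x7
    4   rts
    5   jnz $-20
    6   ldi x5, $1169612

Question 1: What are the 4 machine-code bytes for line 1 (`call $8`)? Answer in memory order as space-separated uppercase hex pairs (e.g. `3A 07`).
17 00 00 08

line 1 (call): pack op=0x17:8|imm=8:24 = 0x17000008; big→ 17 00 00 08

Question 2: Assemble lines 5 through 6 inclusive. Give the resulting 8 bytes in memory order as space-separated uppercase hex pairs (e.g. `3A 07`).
8A FF FF EC C0 B1 D8 CC

L5: jnz op=0x8a:8|imm=-20:24 ⇒ 0x8affffec ⇒ big 8a ff ff ec
L6: ldi op=0xc0:8|rd=5:3|imm=1169612:21 ⇒ 0xc0b1d8cc ⇒ big c0 b1 d8 cc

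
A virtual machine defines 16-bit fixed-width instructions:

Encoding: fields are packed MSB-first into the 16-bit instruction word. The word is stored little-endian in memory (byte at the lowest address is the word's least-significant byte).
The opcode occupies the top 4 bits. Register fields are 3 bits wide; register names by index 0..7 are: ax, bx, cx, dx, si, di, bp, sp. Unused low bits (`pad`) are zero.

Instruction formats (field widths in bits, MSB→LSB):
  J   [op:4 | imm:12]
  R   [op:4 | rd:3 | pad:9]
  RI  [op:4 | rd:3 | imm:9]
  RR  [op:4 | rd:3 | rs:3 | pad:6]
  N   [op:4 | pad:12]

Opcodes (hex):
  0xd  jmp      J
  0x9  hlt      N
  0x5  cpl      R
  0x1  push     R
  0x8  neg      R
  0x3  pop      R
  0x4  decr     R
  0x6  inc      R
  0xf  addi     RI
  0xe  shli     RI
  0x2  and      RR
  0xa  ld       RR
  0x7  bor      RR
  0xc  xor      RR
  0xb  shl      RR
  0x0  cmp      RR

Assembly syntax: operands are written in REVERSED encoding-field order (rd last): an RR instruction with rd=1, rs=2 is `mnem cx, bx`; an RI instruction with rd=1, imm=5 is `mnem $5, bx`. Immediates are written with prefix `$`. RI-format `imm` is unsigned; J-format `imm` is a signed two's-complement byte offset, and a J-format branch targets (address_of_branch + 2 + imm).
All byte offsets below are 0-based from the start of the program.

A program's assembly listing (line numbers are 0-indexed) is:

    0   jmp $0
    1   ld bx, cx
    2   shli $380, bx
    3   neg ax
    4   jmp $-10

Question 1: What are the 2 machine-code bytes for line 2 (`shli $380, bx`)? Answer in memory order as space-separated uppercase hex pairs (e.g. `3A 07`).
L2: shli op=0xe:4|rd=1:3|imm=380:9 ⇒ 0xe37c ⇒ little 7c e3

7C E3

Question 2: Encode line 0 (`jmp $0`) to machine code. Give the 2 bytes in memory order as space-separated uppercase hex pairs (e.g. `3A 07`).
00 D0

0. jmp fields op=0xd:4|imm=0:12 → word d000h → 00 d0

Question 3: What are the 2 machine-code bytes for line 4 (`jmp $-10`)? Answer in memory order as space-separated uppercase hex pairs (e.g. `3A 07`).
F6 DF

4. jmp fields op=0xd:4|imm=-10:12 → word dff6h → f6 df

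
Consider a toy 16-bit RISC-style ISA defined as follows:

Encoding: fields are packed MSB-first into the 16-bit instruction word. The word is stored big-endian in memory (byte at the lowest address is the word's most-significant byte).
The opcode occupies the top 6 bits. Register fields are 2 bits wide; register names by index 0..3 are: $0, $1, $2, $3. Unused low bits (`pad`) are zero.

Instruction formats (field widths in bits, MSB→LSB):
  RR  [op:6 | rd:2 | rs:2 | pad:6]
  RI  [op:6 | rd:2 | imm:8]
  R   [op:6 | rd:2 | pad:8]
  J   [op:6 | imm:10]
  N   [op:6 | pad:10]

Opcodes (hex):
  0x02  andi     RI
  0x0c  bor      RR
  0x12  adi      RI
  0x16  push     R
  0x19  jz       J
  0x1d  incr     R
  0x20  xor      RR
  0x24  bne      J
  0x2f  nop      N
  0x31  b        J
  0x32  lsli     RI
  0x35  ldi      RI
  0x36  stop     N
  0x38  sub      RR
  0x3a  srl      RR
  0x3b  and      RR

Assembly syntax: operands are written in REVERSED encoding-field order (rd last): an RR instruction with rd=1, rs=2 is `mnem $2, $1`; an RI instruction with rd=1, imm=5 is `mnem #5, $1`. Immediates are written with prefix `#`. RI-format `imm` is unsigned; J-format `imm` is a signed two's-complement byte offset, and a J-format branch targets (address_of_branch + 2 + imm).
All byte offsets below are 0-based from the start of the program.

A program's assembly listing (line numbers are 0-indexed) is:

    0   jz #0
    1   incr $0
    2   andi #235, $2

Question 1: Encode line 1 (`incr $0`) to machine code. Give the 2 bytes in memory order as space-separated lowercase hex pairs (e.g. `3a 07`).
74 00

L1: incr op=0x1d:6|rd=0:2|pad=0:8 ⇒ 0x7400 ⇒ big 74 00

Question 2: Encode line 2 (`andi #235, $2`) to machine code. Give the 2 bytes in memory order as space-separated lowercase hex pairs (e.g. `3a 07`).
2. andi fields op=0x2:6|rd=2:2|imm=235:8 → word 0aebh → 0a eb

0a eb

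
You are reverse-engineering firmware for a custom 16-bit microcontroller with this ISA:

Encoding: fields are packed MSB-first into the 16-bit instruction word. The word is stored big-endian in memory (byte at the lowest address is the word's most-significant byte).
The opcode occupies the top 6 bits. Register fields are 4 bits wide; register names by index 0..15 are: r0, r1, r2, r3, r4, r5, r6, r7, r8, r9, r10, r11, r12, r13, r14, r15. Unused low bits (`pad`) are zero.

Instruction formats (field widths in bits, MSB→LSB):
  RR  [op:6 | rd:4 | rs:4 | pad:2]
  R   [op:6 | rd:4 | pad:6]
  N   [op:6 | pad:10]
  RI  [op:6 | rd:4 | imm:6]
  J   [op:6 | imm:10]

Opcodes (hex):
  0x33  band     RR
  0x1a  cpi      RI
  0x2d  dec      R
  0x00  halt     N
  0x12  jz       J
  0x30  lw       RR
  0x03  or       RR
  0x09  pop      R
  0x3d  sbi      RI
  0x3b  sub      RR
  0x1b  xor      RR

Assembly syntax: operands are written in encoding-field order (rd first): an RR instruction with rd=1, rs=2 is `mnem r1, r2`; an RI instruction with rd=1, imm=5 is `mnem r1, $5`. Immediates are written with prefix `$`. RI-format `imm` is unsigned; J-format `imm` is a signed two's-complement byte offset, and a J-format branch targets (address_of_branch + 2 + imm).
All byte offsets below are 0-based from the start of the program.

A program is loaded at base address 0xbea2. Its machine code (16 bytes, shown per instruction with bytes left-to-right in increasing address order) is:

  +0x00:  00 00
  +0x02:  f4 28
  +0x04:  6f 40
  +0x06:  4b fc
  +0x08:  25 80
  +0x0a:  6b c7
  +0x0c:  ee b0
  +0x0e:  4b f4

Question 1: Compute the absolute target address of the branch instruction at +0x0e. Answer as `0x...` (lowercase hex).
0xbea6

+0x0e: 4b f4 ⇒ word 0x4bf4 (big)
  top 6b → 0x12 → jz [J]
  imm@[9:0]=0x3f4 (s10→-12) ⇒ $-12
  target = base 0xbea2 + off 0x0e + 2 + imm -12 = 0xbea6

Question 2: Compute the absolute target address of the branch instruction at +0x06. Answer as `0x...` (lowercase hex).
+0x06: 4b fc ⇒ word 0x4bfc (big)
  op=0x4bfc>>10=0x12 ⇒ jz (J)
  [9:0] imm=1020 (s10→-4) = $-4
  target = base 0xbea2 + off 0x06 + 2 + imm -4 = 0xbea6

0xbea6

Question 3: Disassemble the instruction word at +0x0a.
cpi r15, $7

@+0a  big-endian(6b c7) = 0x6bc7
  top 6b → 0x1a → cpi [RI]
  rd@[9:6]=0xf ⇒ r15
  imm@[5:0]=0x7 ⇒ $7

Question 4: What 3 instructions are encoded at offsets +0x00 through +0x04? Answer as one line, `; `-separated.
halt; sbi r0, $40; xor r13, r0

off 0x00: read 00 00 as big → 0x0000
  op=0x0000>>10=0x0 ⇒ halt (N)
off 0x02: read f4 28 as big → 0xf428
  op=0xf428>>10=0x3d ⇒ sbi (RI)
  rd@[9:6]=0x0 ⇒ r0
  imm@[5:0]=0x28 ⇒ $40
off 0x04: read 6f 40 as big → 0x6f40
  op=0x6f40>>10=0x1b ⇒ xor (RR)
  rd@[9:6]=0xd ⇒ r13
  rs@[5:2]=0x0 ⇒ r0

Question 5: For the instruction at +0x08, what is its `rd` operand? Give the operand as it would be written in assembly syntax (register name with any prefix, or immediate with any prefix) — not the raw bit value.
@+08  big-endian(25 80) = 0x2580
  op=0x2580>>10=0x9 ⇒ pop (R)
  [9:6] rd=6 = r6

r6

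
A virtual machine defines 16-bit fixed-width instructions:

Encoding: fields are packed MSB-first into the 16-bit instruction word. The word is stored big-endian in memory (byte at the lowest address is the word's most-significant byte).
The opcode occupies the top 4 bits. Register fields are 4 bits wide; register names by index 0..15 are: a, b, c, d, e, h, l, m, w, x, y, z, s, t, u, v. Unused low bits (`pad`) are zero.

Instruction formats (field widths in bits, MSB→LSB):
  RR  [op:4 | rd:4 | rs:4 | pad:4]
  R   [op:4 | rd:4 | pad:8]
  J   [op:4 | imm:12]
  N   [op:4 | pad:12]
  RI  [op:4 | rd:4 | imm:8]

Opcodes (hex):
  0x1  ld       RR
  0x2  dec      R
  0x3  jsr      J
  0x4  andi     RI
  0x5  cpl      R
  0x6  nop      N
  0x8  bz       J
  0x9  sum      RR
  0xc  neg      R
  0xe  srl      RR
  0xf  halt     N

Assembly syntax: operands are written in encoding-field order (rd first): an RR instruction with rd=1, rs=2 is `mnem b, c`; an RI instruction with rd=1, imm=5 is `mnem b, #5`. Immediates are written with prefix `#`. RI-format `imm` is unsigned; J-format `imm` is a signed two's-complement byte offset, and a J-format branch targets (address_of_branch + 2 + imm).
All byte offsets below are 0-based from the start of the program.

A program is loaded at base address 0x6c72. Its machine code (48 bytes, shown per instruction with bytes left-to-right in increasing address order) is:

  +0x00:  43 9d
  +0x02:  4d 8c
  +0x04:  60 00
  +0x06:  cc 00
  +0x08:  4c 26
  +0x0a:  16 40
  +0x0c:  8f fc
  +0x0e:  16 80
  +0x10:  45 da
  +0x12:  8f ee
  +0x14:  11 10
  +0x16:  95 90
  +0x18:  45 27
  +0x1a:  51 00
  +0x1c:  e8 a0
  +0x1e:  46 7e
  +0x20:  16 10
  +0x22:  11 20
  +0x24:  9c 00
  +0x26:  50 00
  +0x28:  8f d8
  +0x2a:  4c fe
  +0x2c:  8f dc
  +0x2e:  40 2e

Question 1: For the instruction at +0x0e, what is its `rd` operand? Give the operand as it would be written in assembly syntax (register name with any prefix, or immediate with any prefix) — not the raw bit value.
l

+0x0e: 16 80 ⇒ word 0x1680 (big)
  op=0x1680>>12=0x1 ⇒ ld (RR)
  rd@[11:8]=0x6 ⇒ l
  rs@[7:4]=0x8 ⇒ w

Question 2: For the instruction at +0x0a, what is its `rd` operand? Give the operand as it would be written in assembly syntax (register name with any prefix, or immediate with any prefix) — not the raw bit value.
l

@+0a  big-endian(16 40) = 0x1640
  top 4b → 0x1 → ld [RR]
  rd@[11:8]=0x6 ⇒ l
  rs@[7:4]=0x4 ⇒ e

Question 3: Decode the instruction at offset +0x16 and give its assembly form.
[16] 95 90 → 0x9590
  op=0x9590>>12=0x9 ⇒ sum (RR)
  rd: (w>>8)&0xf=0x5 → h
  rs: (w>>4)&0xf=0x9 → x

sum h, x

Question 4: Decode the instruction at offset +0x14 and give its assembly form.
+0x14: 11 10 ⇒ word 0x1110 (big)
  op=0x1110>>12=0x1 ⇒ ld (RR)
  rd: (w>>8)&0xf=0x1 → b
  rs: (w>>4)&0xf=0x1 → b

ld b, b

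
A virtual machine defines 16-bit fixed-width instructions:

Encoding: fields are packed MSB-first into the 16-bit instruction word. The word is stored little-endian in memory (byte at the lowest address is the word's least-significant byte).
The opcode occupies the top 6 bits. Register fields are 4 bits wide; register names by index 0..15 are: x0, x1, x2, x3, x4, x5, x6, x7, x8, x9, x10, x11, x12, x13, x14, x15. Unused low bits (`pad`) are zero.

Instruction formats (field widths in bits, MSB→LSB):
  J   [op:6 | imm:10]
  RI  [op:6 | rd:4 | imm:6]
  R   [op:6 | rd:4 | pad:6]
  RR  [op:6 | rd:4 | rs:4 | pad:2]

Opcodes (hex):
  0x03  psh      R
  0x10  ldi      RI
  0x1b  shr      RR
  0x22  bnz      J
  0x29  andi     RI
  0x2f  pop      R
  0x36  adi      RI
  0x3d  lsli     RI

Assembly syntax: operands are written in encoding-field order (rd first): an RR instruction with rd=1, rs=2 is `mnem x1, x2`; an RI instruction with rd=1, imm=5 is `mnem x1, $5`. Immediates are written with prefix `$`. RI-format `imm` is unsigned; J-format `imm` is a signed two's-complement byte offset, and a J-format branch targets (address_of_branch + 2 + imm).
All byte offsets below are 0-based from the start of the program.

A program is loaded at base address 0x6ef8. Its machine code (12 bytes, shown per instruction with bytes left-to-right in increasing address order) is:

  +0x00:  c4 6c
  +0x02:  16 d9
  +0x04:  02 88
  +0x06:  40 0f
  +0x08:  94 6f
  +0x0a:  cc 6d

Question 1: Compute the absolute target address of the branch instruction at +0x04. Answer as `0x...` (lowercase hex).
[04] 02 88 → 0x8802
  op=0x8802>>10=0x22 ⇒ bnz (J)
  imm: (w>>0)&0x3ff=0x2 → $2
  target = base 0x6ef8 + off 0x04 + 2 + imm 2 = 0x6f00

0x6f00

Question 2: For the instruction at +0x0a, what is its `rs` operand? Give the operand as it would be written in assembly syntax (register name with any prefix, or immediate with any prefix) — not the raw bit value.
+0x0a: cc 6d ⇒ word 0x6dcc (little)
  op=0x6dcc>>10=0x1b ⇒ shr (RR)
  rd: (w>>6)&0xf=0x7 → x7
  rs: (w>>2)&0xf=0x3 → x3

x3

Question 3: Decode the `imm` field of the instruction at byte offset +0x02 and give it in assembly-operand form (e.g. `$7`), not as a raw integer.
$22

[02] 16 d9 → 0xd916
  opcode bits[15:10]=0x36: adi/RI
  rd: (w>>6)&0xf=0x4 → x4
  imm: (w>>0)&0x3f=0x16 → $22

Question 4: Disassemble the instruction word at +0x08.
off 0x08: read 94 6f as little → 0x6f94
  op=0x6f94>>10=0x1b ⇒ shr (RR)
  rd: (w>>6)&0xf=0xe → x14
  rs: (w>>2)&0xf=0x5 → x5

shr x14, x5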